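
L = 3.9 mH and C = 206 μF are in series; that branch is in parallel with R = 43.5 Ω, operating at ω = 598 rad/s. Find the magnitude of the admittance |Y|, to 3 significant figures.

X_L = ωL = 2.33 Ω
X_C = 1/(ωC) = 8.12 Ω
Branch 1: Z₁ = R = 43.5 Ω
Branch 2 (series LC): Z₂ = j(X_L − X_C) = −j5.79 Ω
Parallel: Z = Z₁Z₂/(Z₁+Z₂), |Z| = 5.73 Ω, ∠Z = -82.4°
|Y| = 1/|Z| = 174 mS

174 mS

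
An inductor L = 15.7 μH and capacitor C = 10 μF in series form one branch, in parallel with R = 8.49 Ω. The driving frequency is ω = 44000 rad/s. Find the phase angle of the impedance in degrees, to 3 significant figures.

X_L = ωL = 0.691 Ω
X_C = 1/(ωC) = 2.27 Ω
Branch 1: Z₁ = R = 8.49 Ω
Branch 2 (series LC): Z₂ = j(X_L − X_C) = −j1.58 Ω
Parallel: Z = Z₁Z₂/(Z₁+Z₂), |Z| = 1.56 Ω, ∠Z = -79.4°

-79.4°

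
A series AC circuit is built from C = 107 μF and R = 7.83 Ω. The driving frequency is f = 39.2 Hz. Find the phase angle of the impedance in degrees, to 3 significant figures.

ω = 2πf = 246.3 rad/s
X_C = 1/(ωC) = 37.9 Ω
Z = 7.83 − j37.9 Ω
|Z| = √(7.83² + 37.9²) = 38.7 Ω
∠Z = arctan(-37.9/7.83) = -78.3°

-78.3°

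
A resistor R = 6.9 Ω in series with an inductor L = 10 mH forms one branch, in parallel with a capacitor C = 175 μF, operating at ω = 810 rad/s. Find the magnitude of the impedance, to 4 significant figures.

10.76 Ω

X_L = ωL = 8.100 Ω
X_C = 1/(ωC) = 7.055 Ω
Branch 1 (R+jX_L): Z₁ = 6.900 + j8.100 Ω, |Z₁| = 10.64 Ω
Branch 2 (−jX_C): Z₂ = −j7.055 Ω
Parallel: Z = Z₁Z₂/(Z₁+Z₂), |Z| = 10.76 Ω, ∠Z = -49.04°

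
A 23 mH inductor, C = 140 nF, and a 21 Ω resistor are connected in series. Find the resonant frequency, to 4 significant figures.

2.805 kHz

ω₀ = 1/√(LC) = 1/√(0.023 × 1.4e-07) = 17620 rad/s
f₀ = ω₀/(2π) = 2.805 kHz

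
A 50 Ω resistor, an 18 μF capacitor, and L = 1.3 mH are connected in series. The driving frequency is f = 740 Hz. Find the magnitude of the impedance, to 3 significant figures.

50.3 Ω

ω = 2πf = 4650 rad/s
X_L = ωL = 6.04 Ω
X_C = 1/(ωC) = 11.9 Ω
Net reactance X = X_L − X_C = -5.90 Ω
Z = 50.0 − j5.90 Ω
|Z| = √(50.0² + 5.90²) = 50.3 Ω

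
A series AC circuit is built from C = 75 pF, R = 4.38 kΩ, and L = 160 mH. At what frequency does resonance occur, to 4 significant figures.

ω₀ = 1/√(LC) = 1/√(0.16 × 7.5e-11) = 288700 rad/s
f₀ = ω₀/(2π) = 45.94 kHz

45.94 kHz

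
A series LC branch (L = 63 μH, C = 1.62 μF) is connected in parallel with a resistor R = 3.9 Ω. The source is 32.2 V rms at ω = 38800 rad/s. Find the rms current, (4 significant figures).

X_L = ωL = 2.444 Ω
X_C = 1/(ωC) = 15.91 Ω
Branch 1: Z₁ = R = 3.900 Ω
Branch 2 (series LC): Z₂ = j(X_L − X_C) = −j13.46 Ω
Parallel: Z = Z₁Z₂/(Z₁+Z₂), |Z| = 3.746 Ω, ∠Z = -16.15°
I = V/|Z| = 32.2/3.746 = 8.596 A

8.596 A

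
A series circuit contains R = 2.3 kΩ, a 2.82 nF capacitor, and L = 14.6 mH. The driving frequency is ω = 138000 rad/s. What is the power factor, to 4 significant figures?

0.9721

X_L = ωL = 2015 Ω
X_C = 1/(ωC) = 2570 Ω
Net reactance X = X_L − X_C = -554.8 Ω
Z = 2300 − j554.8 Ω
|Z| = √(2300² + 554.8²) = 2366 Ω
∠Z = arctan(-554.8/2300) = -13.56°
cos φ = cos(-13.56°) = 0.9721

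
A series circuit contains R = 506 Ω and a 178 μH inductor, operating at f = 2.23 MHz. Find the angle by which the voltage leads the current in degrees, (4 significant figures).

78.53°

ω = 2πf = 1.401e+07 rad/s
X_L = ωL = 2494 Ω
Z = 506.0 + j2494 Ω
|Z| = √(506.0² + 2494²) = 2545 Ω
∠Z = arctan(2494/506.0) = 78.53°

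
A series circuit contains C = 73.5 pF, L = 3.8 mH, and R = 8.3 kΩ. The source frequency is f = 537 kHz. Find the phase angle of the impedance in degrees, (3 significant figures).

ω = 2πf = 3.374e+06 rad/s
X_L = ωL = 12800 Ω
X_C = 1/(ωC) = 4030 Ω
Net reactance X = X_L − X_C = 8790 Ω
Z = 8300 + j8790 Ω
|Z| = √(8300² + 8790²) = 12100 Ω
∠Z = arctan(8790/8300) = 46.6°

46.6°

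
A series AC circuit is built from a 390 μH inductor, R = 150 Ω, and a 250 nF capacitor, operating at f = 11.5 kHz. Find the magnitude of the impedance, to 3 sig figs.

ω = 2πf = 72260 rad/s
X_L = ωL = 28.2 Ω
X_C = 1/(ωC) = 55.4 Ω
Net reactance X = X_L − X_C = -27.2 Ω
Z = 150 − j27.2 Ω
|Z| = √(150² + 27.2²) = 152 Ω

152 Ω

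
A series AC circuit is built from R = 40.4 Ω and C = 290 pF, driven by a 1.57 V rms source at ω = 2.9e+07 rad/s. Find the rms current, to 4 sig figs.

X_C = 1/(ωC) = 118.9 Ω
Z = 40.40 − j118.9 Ω
|Z| = √(40.40² + 118.9²) = 125.6 Ω
I = V/|Z| = 1.57/125.6 = 12.50 mA

12.50 mA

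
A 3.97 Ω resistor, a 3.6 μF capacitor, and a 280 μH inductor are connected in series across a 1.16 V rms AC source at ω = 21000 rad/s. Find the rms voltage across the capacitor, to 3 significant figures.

X_L = ωL = 5.88 Ω
X_C = 1/(ωC) = 13.2 Ω
Net reactance X = X_L − X_C = -7.35 Ω
Z = 3.97 − j7.35 Ω
|Z| = √(3.97² + 7.35²) = 8.35 Ω
I = V/|Z| = 139 mA
V_C = I·|Z_C| = 0.139 × 13.2 = 1.84 V

1.84 V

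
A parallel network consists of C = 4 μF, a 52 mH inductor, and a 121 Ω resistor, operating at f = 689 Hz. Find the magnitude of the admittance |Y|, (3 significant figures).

ω = 2πf = 4329 rad/s
X_L = ωL = 225 Ω
X_C = 1/(ωC) = 57.7 Ω
Parallel: admittances add. Y = 1/R + 1/(jωL) + jωC
Y = (0.00826 + j0.0129) S
|Y| = 0.0153 S → |Z| = 1/|Y| = 65.4 Ω, ∠Z = −∠Y = -57.3°

15.3 mS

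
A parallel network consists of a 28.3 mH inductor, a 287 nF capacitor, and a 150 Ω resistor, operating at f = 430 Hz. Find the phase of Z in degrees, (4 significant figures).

61.55°

ω = 2πf = 2702 rad/s
X_L = ωL = 76.46 Ω
X_C = 1/(ωC) = 1290 Ω
Parallel: admittances add. Y = 1/R + 1/(jωL) + jωC
Y = (0.006667 − j0.01230) S
|Y| = 0.01399 S → |Z| = 1/|Y| = 71.46 Ω, ∠Z = −∠Y = 61.55°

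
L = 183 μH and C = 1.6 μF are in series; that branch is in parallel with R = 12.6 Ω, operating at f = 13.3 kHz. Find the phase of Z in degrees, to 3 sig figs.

58.2°

ω = 2πf = 83570 rad/s
X_L = ωL = 15.3 Ω
X_C = 1/(ωC) = 7.48 Ω
Branch 1: Z₁ = R = 12.6 Ω
Branch 2 (series LC): Z₂ = j(X_L − X_C) = j7.81 Ω
Parallel: Z = Z₁Z₂/(Z₁+Z₂), |Z| = 6.64 Ω, ∠Z = 58.2°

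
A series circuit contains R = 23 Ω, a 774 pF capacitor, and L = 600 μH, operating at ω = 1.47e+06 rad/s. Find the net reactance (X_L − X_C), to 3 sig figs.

3.10 Ω

X_L = ωL = 882 Ω
X_C = 1/(ωC) = 879 Ω
X = 882 − 879 = 3.10 Ω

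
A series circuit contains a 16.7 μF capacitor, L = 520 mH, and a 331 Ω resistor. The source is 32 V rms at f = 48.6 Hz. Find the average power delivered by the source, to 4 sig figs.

3.055 W

ω = 2πf = 305.4 rad/s
X_L = ωL = 158.8 Ω
X_C = 1/(ωC) = 196.1 Ω
Net reactance X = X_L − X_C = -37.31 Ω
Z = 331.0 − j37.31 Ω
|Z| = √(331.0² + 37.31²) = 333.1 Ω
∠Z = arctan(-37.31/331.0) = -6.431°
I = V/|Z| = 96.07 mA
P = VI cos φ = 32 × 0.09607 × cos(-6.431°) = 3.055 W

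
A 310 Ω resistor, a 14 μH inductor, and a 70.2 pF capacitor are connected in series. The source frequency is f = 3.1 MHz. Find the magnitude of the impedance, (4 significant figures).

553.6 Ω

ω = 2πf = 1.948e+07 rad/s
X_L = ωL = 272.7 Ω
X_C = 1/(ωC) = 731.3 Ω
Net reactance X = X_L − X_C = -458.7 Ω
Z = 310.0 − j458.7 Ω
|Z| = √(310.0² + 458.7²) = 553.6 Ω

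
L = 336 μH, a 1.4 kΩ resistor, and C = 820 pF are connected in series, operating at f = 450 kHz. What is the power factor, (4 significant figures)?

ω = 2πf = 2.827e+06 rad/s
X_L = ωL = 950.0 Ω
X_C = 1/(ωC) = 431.3 Ω
Net reactance X = X_L − X_C = 518.7 Ω
Z = 1400 + j518.7 Ω
|Z| = √(1400² + 518.7²) = 1493 Ω
∠Z = arctan(518.7/1400) = 20.33°
cos φ = cos(20.33°) = 0.9377

0.9377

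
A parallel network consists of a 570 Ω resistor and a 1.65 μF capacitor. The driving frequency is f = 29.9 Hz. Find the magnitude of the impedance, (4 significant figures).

ω = 2πf = 187.9 rad/s
X_C = 1/(ωC) = 3226 Ω
Parallel: admittances add. Y = 1/R + jωC
Y = (0.001754 + j0.0003100) S
|Y| = 0.001782 S → |Z| = 1/|Y| = 561.3 Ω, ∠Z = −∠Y = -10.02°

561.3 Ω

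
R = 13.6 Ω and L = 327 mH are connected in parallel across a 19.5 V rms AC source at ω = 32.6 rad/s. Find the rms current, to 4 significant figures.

2.324 A

X_L = ωL = 10.66 Ω
Parallel: admittances add. Y = 1/R + 1/(jωL)
Y = (0.07353 − j0.09381) S
|Y| = 0.1192 S → |Z| = 1/|Y| = 8.390 Ω, ∠Z = −∠Y = 51.91°
I = V/|Z| = 19.5/8.390 = 2.324 A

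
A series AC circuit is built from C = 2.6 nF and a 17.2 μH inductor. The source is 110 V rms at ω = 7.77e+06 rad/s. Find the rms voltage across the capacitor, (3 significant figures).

X_L = ωL = 134 Ω
X_C = 1/(ωC) = 49.5 Ω
Net reactance X = X_L − X_C = 84.1 Ω
Z = j84.1 Ω
|Z| = √(0² + 84.1²) = 84.1 Ω
I = V/|Z| = 1.31 A
V_C = I·|Z_C| = 1.31 × 49.5 = 64.7 V

64.7 V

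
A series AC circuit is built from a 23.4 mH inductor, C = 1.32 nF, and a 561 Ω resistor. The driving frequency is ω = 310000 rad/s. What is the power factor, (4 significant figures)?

X_L = ωL = 7254 Ω
X_C = 1/(ωC) = 2444 Ω
Net reactance X = X_L − X_C = 4810 Ω
Z = 561.0 + j4810 Ω
|Z| = √(561.0² + 4810²) = 4843 Ω
∠Z = arctan(4810/561.0) = 83.35°
cos φ = cos(83.35°) = 0.1158

0.1158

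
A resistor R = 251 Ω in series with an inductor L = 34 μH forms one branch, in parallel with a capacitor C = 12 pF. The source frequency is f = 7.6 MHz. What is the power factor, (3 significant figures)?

ω = 2πf = 4.775e+07 rad/s
X_L = ωL = 1620 Ω
X_C = 1/(ωC) = 1750 Ω
Branch 1 (R+jX_L): Z₁ = 251 + j1620 Ω, |Z₁| = 1640 Ω
Branch 2 (−jX_C): Z₂ = −j1750 Ω
Parallel: Z = Z₁Z₂/(Z₁+Z₂), |Z| = 10300 Ω, ∠Z = 17.1°
cos φ = cos(17.1°) = 0.956

0.956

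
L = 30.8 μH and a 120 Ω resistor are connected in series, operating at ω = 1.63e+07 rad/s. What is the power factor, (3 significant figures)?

0.232

X_L = ωL = 502 Ω
Z = 120 + j502 Ω
|Z| = √(120² + 502²) = 516 Ω
∠Z = arctan(502/120) = 76.6°
cos φ = cos(76.6°) = 0.232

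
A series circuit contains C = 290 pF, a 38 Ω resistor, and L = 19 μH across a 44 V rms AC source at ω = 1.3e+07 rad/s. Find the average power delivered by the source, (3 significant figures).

X_L = ωL = 247 Ω
X_C = 1/(ωC) = 265 Ω
Net reactance X = X_L − X_C = -18.3 Ω
Z = 38.0 − j18.3 Ω
|Z| = √(38.0² + 18.3²) = 42.2 Ω
∠Z = arctan(-18.3/38.0) = -25.7°
I = V/|Z| = 1.04 A
P = VI cos φ = 44 × 1.04 × cos(-25.7°) = 41.4 W

41.4 W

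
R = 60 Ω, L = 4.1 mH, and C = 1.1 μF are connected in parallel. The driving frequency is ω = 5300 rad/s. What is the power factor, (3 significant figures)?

X_L = ωL = 21.7 Ω
X_C = 1/(ωC) = 172 Ω
Parallel: admittances add. Y = 1/R + 1/(jωL) + jωC
Y = (0.0167 − j0.0402) S
|Y| = 0.0435 S → |Z| = 1/|Y| = 23.0 Ω, ∠Z = −∠Y = 67.5°
cos φ = cos(67.5°) = 0.383

0.383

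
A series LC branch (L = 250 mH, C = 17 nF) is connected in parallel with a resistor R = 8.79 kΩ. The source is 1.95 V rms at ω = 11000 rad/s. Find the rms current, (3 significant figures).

X_L = ωL = 2750 Ω
X_C = 1/(ωC) = 5350 Ω
Branch 1: Z₁ = R = 8790 Ω
Branch 2 (series LC): Z₂ = j(X_L − X_C) = −j2600 Ω
Parallel: Z = Z₁Z₂/(Z₁+Z₂), |Z| = 2490 Ω, ∠Z = -73.5°
I = V/|Z| = 1.95/2490 = 783 μA

783 μA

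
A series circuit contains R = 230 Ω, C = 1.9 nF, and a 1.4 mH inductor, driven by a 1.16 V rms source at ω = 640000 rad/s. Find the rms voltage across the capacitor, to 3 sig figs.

3.95 V

X_L = ωL = 896 Ω
X_C = 1/(ωC) = 822 Ω
Net reactance X = X_L − X_C = 73.6 Ω
Z = 230 + j73.6 Ω
|Z| = √(230² + 73.6²) = 241 Ω
I = V/|Z| = 4.80 mA
V_C = I·|Z_C| = 0.00480 × 822 = 3.95 V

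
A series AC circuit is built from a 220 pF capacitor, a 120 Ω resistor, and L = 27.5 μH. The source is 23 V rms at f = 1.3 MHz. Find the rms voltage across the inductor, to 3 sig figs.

ω = 2πf = 8.168e+06 rad/s
X_L = ωL = 225 Ω
X_C = 1/(ωC) = 556 Ω
Net reactance X = X_L − X_C = -332 Ω
Z = 120 − j332 Ω
|Z| = √(120² + 332²) = 353 Ω
I = V/|Z| = 65.2 mA
V_L = I·|Z_L| = 0.0652 × 225 = 14.6 V

14.6 V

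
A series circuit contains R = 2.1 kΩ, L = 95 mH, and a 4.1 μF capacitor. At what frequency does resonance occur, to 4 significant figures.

255.0 Hz

ω₀ = 1/√(LC) = 1/√(0.095 × 4.1e-06) = 1602 rad/s
f₀ = ω₀/(2π) = 255.0 Hz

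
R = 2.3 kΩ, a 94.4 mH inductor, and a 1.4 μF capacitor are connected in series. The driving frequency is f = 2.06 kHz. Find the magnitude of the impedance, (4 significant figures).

ω = 2πf = 12940 rad/s
X_L = ωL = 1222 Ω
X_C = 1/(ωC) = 55.19 Ω
Net reactance X = X_L − X_C = 1167 Ω
Z = 2300 + j1167 Ω
|Z| = √(2300² + 1167²) = 2579 Ω

2579 Ω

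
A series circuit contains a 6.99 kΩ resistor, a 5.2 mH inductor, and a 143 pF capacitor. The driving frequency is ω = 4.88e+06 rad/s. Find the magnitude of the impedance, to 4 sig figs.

24940 Ω

X_L = ωL = 25380 Ω
X_C = 1/(ωC) = 1433 Ω
Net reactance X = X_L − X_C = 23940 Ω
Z = 6990 + j23940 Ω
|Z| = √(6990² + 23940²) = 24940 Ω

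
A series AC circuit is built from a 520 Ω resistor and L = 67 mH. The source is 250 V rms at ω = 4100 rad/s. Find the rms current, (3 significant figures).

425 mA

X_L = ωL = 275 Ω
Z = 520 + j275 Ω
|Z| = √(520² + 275²) = 588 Ω
I = V/|Z| = 250/588 = 425 mA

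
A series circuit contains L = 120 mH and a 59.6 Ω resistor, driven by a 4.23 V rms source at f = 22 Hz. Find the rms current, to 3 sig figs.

68.4 mA

ω = 2πf = 138.2 rad/s
X_L = ωL = 16.6 Ω
Z = 59.6 + j16.6 Ω
|Z| = √(59.6² + 16.6²) = 61.9 Ω
I = V/|Z| = 4.23/61.9 = 68.4 mA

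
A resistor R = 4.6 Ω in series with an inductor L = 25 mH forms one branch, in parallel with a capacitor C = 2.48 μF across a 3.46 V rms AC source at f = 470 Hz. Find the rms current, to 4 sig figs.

ω = 2πf = 2953 rad/s
X_L = ωL = 73.83 Ω
X_C = 1/(ωC) = 136.5 Ω
Branch 1 (R+jX_L): Z₁ = 4.600 + j73.83 Ω, |Z₁| = 73.97 Ω
Branch 2 (−jX_C): Z₂ = −j136.5 Ω
Parallel: Z = Z₁Z₂/(Z₁+Z₂), |Z| = 160.6 Ω, ∠Z = 82.24°
I = V/|Z| = 3.46/160.6 = 21.54 mA

21.54 mA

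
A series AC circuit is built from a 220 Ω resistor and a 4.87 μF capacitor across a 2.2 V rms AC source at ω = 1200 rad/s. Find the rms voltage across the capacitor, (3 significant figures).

1.35 V

X_C = 1/(ωC) = 171 Ω
Z = 220 − j171 Ω
|Z| = √(220² + 171²) = 279 Ω
I = V/|Z| = 7.89 mA
V_C = I·|Z_C| = 0.00789 × 171 = 1.35 V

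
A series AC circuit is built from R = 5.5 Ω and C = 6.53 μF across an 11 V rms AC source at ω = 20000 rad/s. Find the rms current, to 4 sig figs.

X_C = 1/(ωC) = 7.657 Ω
Z = 5.500 − j7.657 Ω
|Z| = √(5.500² + 7.657²) = 9.428 Ω
I = V/|Z| = 11/9.428 = 1.167 A

1.167 A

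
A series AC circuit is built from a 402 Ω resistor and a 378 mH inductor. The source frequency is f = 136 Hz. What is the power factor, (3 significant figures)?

0.780

ω = 2πf = 854.5 rad/s
X_L = ωL = 323 Ω
Z = 402 + j323 Ω
|Z| = √(402² + 323²) = 516 Ω
∠Z = arctan(323/402) = 38.8°
cos φ = cos(38.8°) = 0.780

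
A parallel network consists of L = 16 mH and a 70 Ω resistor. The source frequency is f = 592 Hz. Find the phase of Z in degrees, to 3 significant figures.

49.6°

ω = 2πf = 3720 rad/s
X_L = ωL = 59.5 Ω
Parallel: admittances add. Y = 1/R + 1/(jωL)
Y = (0.0143 − j0.0168) S
|Y| = 0.0221 S → |Z| = 1/|Y| = 45.3 Ω, ∠Z = −∠Y = 49.6°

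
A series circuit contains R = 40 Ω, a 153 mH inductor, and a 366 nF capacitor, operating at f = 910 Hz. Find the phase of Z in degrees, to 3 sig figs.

84.2°

ω = 2πf = 5718 rad/s
X_L = ωL = 875 Ω
X_C = 1/(ωC) = 478 Ω
Net reactance X = X_L − X_C = 397 Ω
Z = 40.0 + j397 Ω
|Z| = √(40.0² + 397²) = 399 Ω
∠Z = arctan(397/40.0) = 84.2°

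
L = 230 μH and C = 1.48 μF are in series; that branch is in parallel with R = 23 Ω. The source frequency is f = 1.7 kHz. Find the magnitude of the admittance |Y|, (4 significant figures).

46.49 mS

ω = 2πf = 10680 rad/s
X_L = ωL = 2.457 Ω
X_C = 1/(ωC) = 63.26 Ω
Branch 1: Z₁ = R = 23.00 Ω
Branch 2 (series LC): Z₂ = j(X_L − X_C) = −j60.80 Ω
Parallel: Z = Z₁Z₂/(Z₁+Z₂), |Z| = 21.51 Ω, ∠Z = -20.72°
|Y| = 1/|Z| = 46.49 mS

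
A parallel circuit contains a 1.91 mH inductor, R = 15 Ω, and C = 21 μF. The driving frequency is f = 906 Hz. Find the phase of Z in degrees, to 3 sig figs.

ω = 2πf = 5693 rad/s
X_L = ωL = 10.9 Ω
X_C = 1/(ωC) = 8.37 Ω
Parallel: admittances add. Y = 1/R + 1/(jωL) + jωC
Y = (0.0667 + j0.0276) S
|Y| = 0.0721 S → |Z| = 1/|Y| = 13.9 Ω, ∠Z = −∠Y = -22.5°

-22.5°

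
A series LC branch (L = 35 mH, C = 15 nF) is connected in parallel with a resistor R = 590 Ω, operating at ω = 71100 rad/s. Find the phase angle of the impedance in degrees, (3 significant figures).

X_L = ωL = 2490 Ω
X_C = 1/(ωC) = 938 Ω
Branch 1: Z₁ = R = 590 Ω
Branch 2 (series LC): Z₂ = j(X_L − X_C) = j1550 Ω
Parallel: Z = Z₁Z₂/(Z₁+Z₂), |Z| = 551 Ω, ∠Z = 20.8°

20.8°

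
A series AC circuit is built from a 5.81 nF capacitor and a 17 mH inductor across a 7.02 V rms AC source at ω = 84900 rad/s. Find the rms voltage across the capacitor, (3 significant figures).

X_L = ωL = 1440 Ω
X_C = 1/(ωC) = 2030 Ω
Net reactance X = X_L − X_C = -584 Ω
Z = − j584 Ω
|Z| = √(0² + 584²) = 584 Ω
I = V/|Z| = 12.0 mA
V_C = I·|Z_C| = 0.0120 × 2030 = 24.4 V

24.4 V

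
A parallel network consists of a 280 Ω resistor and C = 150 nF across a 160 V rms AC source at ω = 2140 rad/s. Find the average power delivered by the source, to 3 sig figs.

X_C = 1/(ωC) = 3120 Ω
Parallel: admittances add. Y = 1/R + jωC
Y = (0.00357 + j0.000321) S
|Y| = 0.00359 S → |Z| = 1/|Y| = 279 Ω, ∠Z = −∠Y = -5.14°
I = V/|Z| = 574 mA
P = VI cos φ = 160 × 0.574 × cos(-5.14°) = 91.4 W

91.4 W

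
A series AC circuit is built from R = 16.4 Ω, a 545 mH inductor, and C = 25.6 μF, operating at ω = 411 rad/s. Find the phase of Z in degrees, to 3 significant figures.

82.8°

X_L = ωL = 224 Ω
X_C = 1/(ωC) = 95.0 Ω
Net reactance X = X_L − X_C = 129 Ω
Z = 16.4 + j129 Ω
|Z| = √(16.4² + 129²) = 130 Ω
∠Z = arctan(129/16.4) = 82.8°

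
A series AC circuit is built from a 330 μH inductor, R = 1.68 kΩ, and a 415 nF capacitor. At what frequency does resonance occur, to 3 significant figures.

ω₀ = 1/√(LC) = 1/√(0.00033 × 4.15e-07) = 85450 rad/s
f₀ = ω₀/(2π) = 13.6 kHz

13.6 kHz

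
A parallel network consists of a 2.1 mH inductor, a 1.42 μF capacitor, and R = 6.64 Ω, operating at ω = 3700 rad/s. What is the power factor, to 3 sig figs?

0.773

X_L = ωL = 7.77 Ω
X_C = 1/(ωC) = 190 Ω
Parallel: admittances add. Y = 1/R + 1/(jωL) + jωC
Y = (0.151 − j0.123) S
|Y| = 0.195 S → |Z| = 1/|Y| = 5.14 Ω, ∠Z = −∠Y = 39.3°
cos φ = cos(39.3°) = 0.773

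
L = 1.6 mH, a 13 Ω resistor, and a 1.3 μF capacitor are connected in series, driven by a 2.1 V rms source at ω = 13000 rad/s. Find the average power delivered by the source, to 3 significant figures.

34.9 mW

X_L = ωL = 20.8 Ω
X_C = 1/(ωC) = 59.2 Ω
Net reactance X = X_L − X_C = -38.4 Ω
Z = 13.0 − j38.4 Ω
|Z| = √(13.0² + 38.4²) = 40.5 Ω
∠Z = arctan(-38.4/13.0) = -71.3°
I = V/|Z| = 51.8 mA
P = VI cos φ = 2.1 × 0.0518 × cos(-71.3°) = 34.9 mW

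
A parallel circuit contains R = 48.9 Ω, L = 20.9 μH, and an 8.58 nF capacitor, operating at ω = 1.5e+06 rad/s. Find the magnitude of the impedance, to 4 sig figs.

X_L = ωL = 31.35 Ω
X_C = 1/(ωC) = 77.70 Ω
Parallel: admittances add. Y = 1/R + 1/(jωL) + jωC
Y = (0.02045 − j0.01903) S
|Y| = 0.02793 S → |Z| = 1/|Y| = 35.80 Ω, ∠Z = −∠Y = 42.94°

35.80 Ω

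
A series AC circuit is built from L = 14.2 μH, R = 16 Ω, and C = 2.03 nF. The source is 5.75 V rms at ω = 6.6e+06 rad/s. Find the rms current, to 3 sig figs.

X_L = ωL = 93.7 Ω
X_C = 1/(ωC) = 74.6 Ω
Net reactance X = X_L − X_C = 19.1 Ω
Z = 16.0 + j19.1 Ω
|Z| = √(16.0² + 19.1²) = 24.9 Ω
I = V/|Z| = 5.75/24.9 = 231 mA

231 mA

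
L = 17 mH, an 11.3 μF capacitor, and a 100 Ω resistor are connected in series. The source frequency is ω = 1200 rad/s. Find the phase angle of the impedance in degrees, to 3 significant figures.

-28.1°

X_L = ωL = 20.4 Ω
X_C = 1/(ωC) = 73.7 Ω
Net reactance X = X_L − X_C = -53.3 Ω
Z = 100 − j53.3 Ω
|Z| = √(100² + 53.3²) = 113 Ω
∠Z = arctan(-53.3/100) = -28.1°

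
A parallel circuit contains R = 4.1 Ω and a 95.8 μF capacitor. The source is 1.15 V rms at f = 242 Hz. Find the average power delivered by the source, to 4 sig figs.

ω = 2πf = 1521 rad/s
X_C = 1/(ωC) = 6.865 Ω
Parallel: admittances add. Y = 1/R + jωC
Y = (0.2439 + j0.1457) S
|Y| = 0.2841 S → |Z| = 1/|Y| = 3.520 Ω, ∠Z = −∠Y = -30.85°
I = V/|Z| = 326.7 mA
P = VI cos φ = 1.15 × 0.3267 × cos(-30.85°) = 322.6 mW

322.6 mW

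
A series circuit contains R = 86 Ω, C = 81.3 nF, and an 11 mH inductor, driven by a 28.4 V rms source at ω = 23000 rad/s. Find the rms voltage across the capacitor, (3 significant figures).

51.6 V

X_L = ωL = 253 Ω
X_C = 1/(ωC) = 535 Ω
Net reactance X = X_L − X_C = -282 Ω
Z = 86.0 − j282 Ω
|Z| = √(86.0² + 282²) = 295 Ω
I = V/|Z| = 96.4 mA
V_C = I·|Z_C| = 0.0964 × 535 = 51.6 V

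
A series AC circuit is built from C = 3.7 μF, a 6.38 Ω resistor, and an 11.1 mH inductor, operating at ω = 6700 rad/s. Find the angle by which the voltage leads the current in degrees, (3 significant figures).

79.4°

X_L = ωL = 74.4 Ω
X_C = 1/(ωC) = 40.3 Ω
Net reactance X = X_L − X_C = 34.0 Ω
Z = 6.38 + j34.0 Ω
|Z| = √(6.38² + 34.0²) = 34.6 Ω
∠Z = arctan(34.0/6.38) = 79.4°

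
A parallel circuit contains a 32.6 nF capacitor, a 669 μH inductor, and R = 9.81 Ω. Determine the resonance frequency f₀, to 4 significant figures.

34.08 kHz

ω₀ = 1/√(LC) = 1/√(0.000669 × 3.26e-08) = 214100 rad/s
f₀ = ω₀/(2π) = 34.08 kHz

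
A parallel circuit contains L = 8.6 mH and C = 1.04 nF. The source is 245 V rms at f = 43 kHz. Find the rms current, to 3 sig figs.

ω = 2πf = 270200 rad/s
X_L = ωL = 2320 Ω
X_C = 1/(ωC) = 3560 Ω
Parallel: admittances add. Y = 1/(jωL) + jωC
Y = (0 − j0.000149) S
|Y| = 0.000149 S → |Z| = 1/|Y| = 6690 Ω, ∠Z = −∠Y = 90.0°
I = V/|Z| = 245/6690 = 36.6 mA

36.6 mA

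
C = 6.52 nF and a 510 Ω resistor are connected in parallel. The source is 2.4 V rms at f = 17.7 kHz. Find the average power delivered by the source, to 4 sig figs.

11.29 mW

ω = 2πf = 111200 rad/s
X_C = 1/(ωC) = 1379 Ω
Parallel: admittances add. Y = 1/R + jωC
Y = (0.001961 + j0.0007251) S
|Y| = 0.002091 S → |Z| = 1/|Y| = 478.3 Ω, ∠Z = −∠Y = -20.29°
I = V/|Z| = 5.017 mA
P = VI cos φ = 2.4 × 0.005017 × cos(-20.29°) = 11.29 mW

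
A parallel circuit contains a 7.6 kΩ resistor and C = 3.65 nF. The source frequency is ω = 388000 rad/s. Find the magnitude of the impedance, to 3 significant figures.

X_C = 1/(ωC) = 706 Ω
Parallel: admittances add. Y = 1/R + jωC
Y = (0.000132 + j0.00142) S
|Y| = 0.00142 S → |Z| = 1/|Y| = 703 Ω, ∠Z = −∠Y = -84.7°

703 Ω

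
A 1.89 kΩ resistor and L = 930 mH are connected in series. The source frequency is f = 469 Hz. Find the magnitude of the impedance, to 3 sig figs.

3330 Ω

ω = 2πf = 2947 rad/s
X_L = ωL = 2740 Ω
Z = 1890 + j2740 Ω
|Z| = √(1890² + 2740²) = 3330 Ω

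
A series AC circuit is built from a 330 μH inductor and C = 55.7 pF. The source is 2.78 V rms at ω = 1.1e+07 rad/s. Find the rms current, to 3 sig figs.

X_L = ωL = 3630 Ω
X_C = 1/(ωC) = 1630 Ω
Net reactance X = X_L − X_C = 2000 Ω
Z = j2000 Ω
|Z| = √(0² + 2000²) = 2000 Ω
I = V/|Z| = 2.78/2000 = 1.39 mA

1.39 mA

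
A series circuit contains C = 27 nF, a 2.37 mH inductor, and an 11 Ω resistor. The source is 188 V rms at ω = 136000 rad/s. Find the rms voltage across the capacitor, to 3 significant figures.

1000 V

X_L = ωL = 322 Ω
X_C = 1/(ωC) = 272 Ω
Net reactance X = X_L − X_C = 50.0 Ω
Z = 11.0 + j50.0 Ω
|Z| = √(11.0² + 50.0²) = 51.2 Ω
I = V/|Z| = 3.67 A
V_C = I·|Z_C| = 3.67 × 272 = 1000 V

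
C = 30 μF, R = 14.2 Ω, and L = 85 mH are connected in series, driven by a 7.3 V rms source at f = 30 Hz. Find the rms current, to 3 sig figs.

45.2 mA

ω = 2πf = 188.5 rad/s
X_L = ωL = 16.0 Ω
X_C = 1/(ωC) = 177 Ω
Net reactance X = X_L − X_C = -161 Ω
Z = 14.2 − j161 Ω
|Z| = √(14.2² + 161²) = 161 Ω
I = V/|Z| = 7.3/161 = 45.2 mA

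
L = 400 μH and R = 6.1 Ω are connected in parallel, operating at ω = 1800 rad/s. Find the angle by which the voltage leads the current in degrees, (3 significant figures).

83.3°

X_L = ωL = 0.720 Ω
Parallel: admittances add. Y = 1/R + 1/(jωL)
Y = (0.164 − j1.39) S
|Y| = 1.40 S → |Z| = 1/|Y| = 0.715 Ω, ∠Z = −∠Y = 83.3°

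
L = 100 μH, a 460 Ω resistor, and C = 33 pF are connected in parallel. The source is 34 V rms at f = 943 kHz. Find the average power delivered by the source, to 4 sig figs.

ω = 2πf = 5.925e+06 rad/s
X_L = ωL = 592.5 Ω
X_C = 1/(ωC) = 5114 Ω
Parallel: admittances add. Y = 1/R + 1/(jωL) + jωC
Y = (0.002174 − j0.001492) S
|Y| = 0.002637 S → |Z| = 1/|Y| = 379.2 Ω, ∠Z = −∠Y = 34.47°
I = V/|Z| = 89.65 mA
P = VI cos φ = 34 × 0.08965 × cos(34.47°) = 2.513 W

2.513 W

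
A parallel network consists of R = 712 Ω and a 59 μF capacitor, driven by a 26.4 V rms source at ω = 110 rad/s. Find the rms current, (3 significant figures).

175 mA

X_C = 1/(ωC) = 154 Ω
Parallel: admittances add. Y = 1/R + jωC
Y = (0.00140 + j0.00649) S
|Y| = 0.00664 S → |Z| = 1/|Y| = 151 Ω, ∠Z = −∠Y = -77.8°
I = V/|Z| = 26.4/151 = 175 mA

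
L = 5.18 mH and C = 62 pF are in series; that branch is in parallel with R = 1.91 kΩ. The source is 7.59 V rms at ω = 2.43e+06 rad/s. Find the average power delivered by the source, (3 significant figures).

X_L = ωL = 12600 Ω
X_C = 1/(ωC) = 6640 Ω
Branch 1: Z₁ = R = 1910 Ω
Branch 2 (series LC): Z₂ = j(X_L − X_C) = j5950 Ω
Parallel: Z = Z₁Z₂/(Z₁+Z₂), |Z| = 1820 Ω, ∠Z = 17.8°
I = V/|Z| = 4.17 mA
P = VI cos φ = 7.59 × 0.00417 × cos(17.8°) = 30.2 mW

30.2 mW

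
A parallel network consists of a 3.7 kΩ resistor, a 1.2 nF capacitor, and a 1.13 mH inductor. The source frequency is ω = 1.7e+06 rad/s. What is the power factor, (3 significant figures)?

X_L = ωL = 1920 Ω
X_C = 1/(ωC) = 490 Ω
Parallel: admittances add. Y = 1/R + 1/(jωL) + jωC
Y = (0.000270 + j0.00152) S
|Y| = 0.00154 S → |Z| = 1/|Y| = 648 Ω, ∠Z = −∠Y = -79.9°
cos φ = cos(-79.9°) = 0.175

0.175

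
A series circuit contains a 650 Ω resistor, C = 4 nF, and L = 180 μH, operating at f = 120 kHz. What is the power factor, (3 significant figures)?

ω = 2πf = 754000 rad/s
X_L = ωL = 136 Ω
X_C = 1/(ωC) = 332 Ω
Net reactance X = X_L − X_C = -196 Ω
Z = 650 − j196 Ω
|Z| = √(650² + 196²) = 679 Ω
∠Z = arctan(-196/650) = -16.8°
cos φ = cos(-16.8°) = 0.957

0.957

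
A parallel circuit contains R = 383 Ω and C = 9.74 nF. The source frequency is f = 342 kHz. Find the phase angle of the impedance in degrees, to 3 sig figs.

-82.9°

ω = 2πf = 2.149e+06 rad/s
X_C = 1/(ωC) = 47.8 Ω
Parallel: admittances add. Y = 1/R + jωC
Y = (0.00261 + j0.0209) S
|Y| = 0.0211 S → |Z| = 1/|Y| = 47.4 Ω, ∠Z = −∠Y = -82.9°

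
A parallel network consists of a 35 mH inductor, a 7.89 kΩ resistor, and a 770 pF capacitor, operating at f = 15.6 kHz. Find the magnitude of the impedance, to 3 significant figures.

ω = 2πf = 98020 rad/s
X_L = ωL = 3430 Ω
X_C = 1/(ωC) = 13200 Ω
Parallel: admittances add. Y = 1/R + 1/(jωL) + jωC
Y = (0.000127 − j0.000216) S
|Y| = 0.000250 S → |Z| = 1/|Y| = 3990 Ω, ∠Z = −∠Y = 59.6°

3990 Ω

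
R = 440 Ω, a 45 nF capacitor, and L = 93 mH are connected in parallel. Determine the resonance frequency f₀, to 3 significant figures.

ω₀ = 1/√(LC) = 1/√(0.093 × 4.5e-08) = 15460 rad/s
f₀ = ω₀/(2π) = 2.46 kHz

2.46 kHz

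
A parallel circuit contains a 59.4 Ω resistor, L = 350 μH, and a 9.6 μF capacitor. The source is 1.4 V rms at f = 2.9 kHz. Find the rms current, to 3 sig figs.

ω = 2πf = 18220 rad/s
X_L = ωL = 6.38 Ω
X_C = 1/(ωC) = 5.72 Ω
Parallel: admittances add. Y = 1/R + 1/(jωL) + jωC
Y = (0.0168 + j0.0181) S
|Y| = 0.0247 S → |Z| = 1/|Y| = 40.4 Ω, ∠Z = −∠Y = -47.1°
I = V/|Z| = 1.4/40.4 = 34.6 mA

34.6 mA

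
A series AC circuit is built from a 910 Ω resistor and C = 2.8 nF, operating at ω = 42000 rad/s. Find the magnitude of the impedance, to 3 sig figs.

8550 Ω

X_C = 1/(ωC) = 8500 Ω
Z = 910 − j8500 Ω
|Z| = √(910² + 8500²) = 8550 Ω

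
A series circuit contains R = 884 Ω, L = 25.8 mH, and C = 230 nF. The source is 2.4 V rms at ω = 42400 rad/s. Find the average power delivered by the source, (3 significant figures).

2.89 mW

X_L = ωL = 1090 Ω
X_C = 1/(ωC) = 103 Ω
Net reactance X = X_L − X_C = 991 Ω
Z = 884 + j991 Ω
|Z| = √(884² + 991²) = 1330 Ω
∠Z = arctan(991/884) = 48.3°
I = V/|Z| = 1.81 mA
P = VI cos φ = 2.4 × 0.00181 × cos(48.3°) = 2.89 mW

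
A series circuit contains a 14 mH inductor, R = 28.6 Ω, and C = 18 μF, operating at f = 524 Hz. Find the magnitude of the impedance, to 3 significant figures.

ω = 2πf = 3292 rad/s
X_L = ωL = 46.1 Ω
X_C = 1/(ωC) = 16.9 Ω
Net reactance X = X_L − X_C = 29.2 Ω
Z = 28.6 + j29.2 Ω
|Z| = √(28.6² + 29.2²) = 40.9 Ω

40.9 Ω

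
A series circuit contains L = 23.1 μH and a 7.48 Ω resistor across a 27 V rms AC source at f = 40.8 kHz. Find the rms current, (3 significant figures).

ω = 2πf = 256400 rad/s
X_L = ωL = 5.92 Ω
Z = 7.48 + j5.92 Ω
|Z| = √(7.48² + 5.92²) = 9.54 Ω
I = V/|Z| = 27/9.54 = 2.83 A

2.83 A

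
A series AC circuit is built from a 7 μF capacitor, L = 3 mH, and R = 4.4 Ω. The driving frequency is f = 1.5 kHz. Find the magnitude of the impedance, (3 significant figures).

ω = 2πf = 9425 rad/s
X_L = ωL = 28.3 Ω
X_C = 1/(ωC) = 15.2 Ω
Net reactance X = X_L − X_C = 13.1 Ω
Z = 4.40 + j13.1 Ω
|Z| = √(4.40² + 13.1²) = 13.8 Ω

13.8 Ω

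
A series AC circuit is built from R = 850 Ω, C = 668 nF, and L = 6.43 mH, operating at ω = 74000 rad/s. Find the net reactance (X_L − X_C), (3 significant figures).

X_L = ωL = 476 Ω
X_C = 1/(ωC) = 20.2 Ω
X = 476 − 20.2 = 456 Ω

456 Ω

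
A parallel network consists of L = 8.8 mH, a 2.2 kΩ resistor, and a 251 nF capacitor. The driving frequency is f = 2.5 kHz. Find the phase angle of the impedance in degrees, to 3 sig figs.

82.1°

ω = 2πf = 15710 rad/s
X_L = ωL = 138 Ω
X_C = 1/(ωC) = 254 Ω
Parallel: admittances add. Y = 1/R + 1/(jωL) + jωC
Y = (0.000455 − j0.00329) S
|Y| = 0.00332 S → |Z| = 1/|Y| = 301 Ω, ∠Z = −∠Y = 82.1°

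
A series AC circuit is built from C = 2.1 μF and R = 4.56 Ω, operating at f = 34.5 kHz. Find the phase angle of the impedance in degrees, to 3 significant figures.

ω = 2πf = 216800 rad/s
X_C = 1/(ωC) = 2.20 Ω
Z = 4.56 − j2.20 Ω
|Z| = √(4.56² + 2.20²) = 5.06 Ω
∠Z = arctan(-2.20/4.56) = -25.7°

-25.7°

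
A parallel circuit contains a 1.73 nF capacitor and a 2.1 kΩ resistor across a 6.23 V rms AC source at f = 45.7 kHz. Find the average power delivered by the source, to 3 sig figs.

18.5 mW

ω = 2πf = 287100 rad/s
X_C = 1/(ωC) = 2010 Ω
Parallel: admittances add. Y = 1/R + jωC
Y = (0.000476 + j0.000497) S
|Y| = 0.000688 S → |Z| = 1/|Y| = 1450 Ω, ∠Z = −∠Y = -46.2°
I = V/|Z| = 4.29 mA
P = VI cos φ = 6.23 × 0.00429 × cos(-46.2°) = 18.5 mW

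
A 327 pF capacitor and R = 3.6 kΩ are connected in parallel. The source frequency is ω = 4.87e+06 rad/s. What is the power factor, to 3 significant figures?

0.172

X_C = 1/(ωC) = 628 Ω
Parallel: admittances add. Y = 1/R + jωC
Y = (0.000278 + j0.00159) S
|Y| = 0.00162 S → |Z| = 1/|Y| = 619 Ω, ∠Z = −∠Y = -80.1°
cos φ = cos(-80.1°) = 0.172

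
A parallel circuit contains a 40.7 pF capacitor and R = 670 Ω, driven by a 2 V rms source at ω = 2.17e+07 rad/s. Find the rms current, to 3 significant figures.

3.47 mA

X_C = 1/(ωC) = 1130 Ω
Parallel: admittances add. Y = 1/R + jωC
Y = (0.00149 + j0.000883) S
|Y| = 0.00173 S → |Z| = 1/|Y| = 577 Ω, ∠Z = −∠Y = -30.6°
I = V/|Z| = 2/577 = 3.47 mA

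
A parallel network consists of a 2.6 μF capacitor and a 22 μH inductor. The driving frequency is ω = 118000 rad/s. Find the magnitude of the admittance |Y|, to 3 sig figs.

X_L = ωL = 2.60 Ω
X_C = 1/(ωC) = 3.26 Ω
Parallel: admittances add. Y = 1/(jωL) + jωC
Y = (0 − j0.0784) S
|Y| = 0.0784 S → |Z| = 1/|Y| = 12.8 Ω, ∠Z = −∠Y = 90.0°

78.4 mS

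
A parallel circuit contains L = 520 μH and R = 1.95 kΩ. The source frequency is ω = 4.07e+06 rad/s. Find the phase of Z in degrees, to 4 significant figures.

42.66°

X_L = ωL = 2116 Ω
Parallel: admittances add. Y = 1/R + 1/(jωL)
Y = (0.0005128 − j0.0004725) S
|Y| = 0.0006973 S → |Z| = 1/|Y| = 1434 Ω, ∠Z = −∠Y = 42.66°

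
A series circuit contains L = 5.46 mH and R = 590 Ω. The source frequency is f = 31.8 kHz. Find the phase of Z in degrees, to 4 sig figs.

61.59°

ω = 2πf = 199800 rad/s
X_L = ωL = 1091 Ω
Z = 590.0 + j1091 Ω
|Z| = √(590.0² + 1091²) = 1240 Ω
∠Z = arctan(1091/590.0) = 61.59°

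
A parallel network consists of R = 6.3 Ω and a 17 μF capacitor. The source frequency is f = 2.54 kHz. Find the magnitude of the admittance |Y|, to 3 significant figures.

314 mS

ω = 2πf = 15960 rad/s
X_C = 1/(ωC) = 3.69 Ω
Parallel: admittances add. Y = 1/R + jωC
Y = (0.159 + j0.271) S
|Y| = 0.314 S → |Z| = 1/|Y| = 3.18 Ω, ∠Z = −∠Y = -59.7°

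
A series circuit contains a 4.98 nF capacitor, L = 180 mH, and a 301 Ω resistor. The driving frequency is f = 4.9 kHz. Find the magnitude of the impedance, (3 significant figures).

1030 Ω

ω = 2πf = 30790 rad/s
X_L = ωL = 5540 Ω
X_C = 1/(ωC) = 6520 Ω
Net reactance X = X_L − X_C = -980 Ω
Z = 301 − j980 Ω
|Z| = √(301² + 980²) = 1030 Ω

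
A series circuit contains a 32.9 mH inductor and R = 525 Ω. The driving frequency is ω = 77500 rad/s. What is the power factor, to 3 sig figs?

X_L = ωL = 2550 Ω
Z = 525 + j2550 Ω
|Z| = √(525² + 2550²) = 2600 Ω
∠Z = arctan(2550/525) = 78.4°
cos φ = cos(78.4°) = 0.202

0.202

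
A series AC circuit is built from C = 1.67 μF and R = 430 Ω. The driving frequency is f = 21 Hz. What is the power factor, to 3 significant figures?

ω = 2πf = 131.9 rad/s
X_C = 1/(ωC) = 4540 Ω
Z = 430 − j4540 Ω
|Z| = √(430² + 4540²) = 4560 Ω
∠Z = arctan(-4540/430) = -84.6°
cos φ = cos(-84.6°) = 0.0943

0.0943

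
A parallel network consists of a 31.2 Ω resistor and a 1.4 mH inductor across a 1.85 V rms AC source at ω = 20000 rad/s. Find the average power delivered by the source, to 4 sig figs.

X_L = ωL = 28.00 Ω
Parallel: admittances add. Y = 1/R + 1/(jωL)
Y = (0.03205 − j0.03571) S
|Y| = 0.04799 S → |Z| = 1/|Y| = 20.84 Ω, ∠Z = −∠Y = 48.09°
I = V/|Z| = 88.78 mA
P = VI cos φ = 1.85 × 0.08878 × cos(48.09°) = 109.7 mW

109.7 mW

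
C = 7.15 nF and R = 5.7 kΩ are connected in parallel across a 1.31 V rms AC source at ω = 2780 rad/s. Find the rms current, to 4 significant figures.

X_C = 1/(ωC) = 50310 Ω
Parallel: admittances add. Y = 1/R + jωC
Y = (0.0001754 + j1.988e-05) S
|Y| = 0.0001766 S → |Z| = 1/|Y| = 5664 Ω, ∠Z = −∠Y = -6.464°
I = V/|Z| = 1.31/5664 = 231.3 μA

231.3 μA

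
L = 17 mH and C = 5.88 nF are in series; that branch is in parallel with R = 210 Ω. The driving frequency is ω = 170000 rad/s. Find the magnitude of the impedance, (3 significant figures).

209 Ω

X_L = ωL = 2890 Ω
X_C = 1/(ωC) = 1000 Ω
Branch 1: Z₁ = R = 210 Ω
Branch 2 (series LC): Z₂ = j(X_L − X_C) = j1890 Ω
Parallel: Z = Z₁Z₂/(Z₁+Z₂), |Z| = 209 Ω, ∠Z = 6.34°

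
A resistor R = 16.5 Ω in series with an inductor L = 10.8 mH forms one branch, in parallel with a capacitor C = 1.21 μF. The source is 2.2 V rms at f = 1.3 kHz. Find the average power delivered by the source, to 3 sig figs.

9.92 mW

ω = 2πf = 8168 rad/s
X_L = ωL = 88.2 Ω
X_C = 1/(ωC) = 101 Ω
Branch 1 (R+jX_L): Z₁ = 16.5 + j88.2 Ω, |Z₁| = 89.7 Ω
Branch 2 (−jX_C): Z₂ = −j101 Ω
Parallel: Z = Z₁Z₂/(Z₁+Z₂), |Z| = 433 Ω, ∠Z = 27.6°
I = V/|Z| = 5.08 mA
P = VI cos φ = 2.2 × 0.00508 × cos(27.6°) = 9.92 mW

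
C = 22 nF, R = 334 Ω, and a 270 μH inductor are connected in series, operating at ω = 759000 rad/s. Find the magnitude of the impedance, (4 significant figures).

364.1 Ω

X_L = ωL = 204.9 Ω
X_C = 1/(ωC) = 59.89 Ω
Net reactance X = X_L − X_C = 145.0 Ω
Z = 334.0 + j145.0 Ω
|Z| = √(334.0² + 145.0²) = 364.1 Ω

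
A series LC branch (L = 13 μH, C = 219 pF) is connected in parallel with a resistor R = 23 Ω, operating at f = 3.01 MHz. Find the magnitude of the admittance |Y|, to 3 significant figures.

ω = 2πf = 1.891e+07 rad/s
X_L = ωL = 246 Ω
X_C = 1/(ωC) = 241 Ω
Branch 1: Z₁ = R = 23.0 Ω
Branch 2 (series LC): Z₂ = j(X_L − X_C) = j4.42 Ω
Parallel: Z = Z₁Z₂/(Z₁+Z₂), |Z| = 4.34 Ω, ∠Z = 79.1°
|Y| = 1/|Z| = 230 mS

230 mS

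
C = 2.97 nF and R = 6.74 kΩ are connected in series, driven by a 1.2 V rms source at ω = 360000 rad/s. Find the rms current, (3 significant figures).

176 μA

X_C = 1/(ωC) = 935 Ω
Z = 6740 − j935 Ω
|Z| = √(6740² + 935²) = 6800 Ω
I = V/|Z| = 1.2/6800 = 176 μA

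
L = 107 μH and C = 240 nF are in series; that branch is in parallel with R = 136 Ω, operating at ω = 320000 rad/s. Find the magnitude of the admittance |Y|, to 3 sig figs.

X_L = ωL = 34.2 Ω
X_C = 1/(ωC) = 13.0 Ω
Branch 1: Z₁ = R = 136 Ω
Branch 2 (series LC): Z₂ = j(X_L − X_C) = j21.2 Ω
Parallel: Z = Z₁Z₂/(Z₁+Z₂), |Z| = 21.0 Ω, ∠Z = 81.1°
|Y| = 1/|Z| = 47.7 mS

47.7 mS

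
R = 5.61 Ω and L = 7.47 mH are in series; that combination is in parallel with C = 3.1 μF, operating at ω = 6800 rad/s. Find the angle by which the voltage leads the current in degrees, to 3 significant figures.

-37.2°

X_L = ωL = 50.8 Ω
X_C = 1/(ωC) = 47.4 Ω
Branch 1 (R+jX_L): Z₁ = 5.61 + j50.8 Ω, |Z₁| = 51.1 Ω
Branch 2 (−jX_C): Z₂ = −j47.4 Ω
Parallel: Z = Z₁Z₂/(Z₁+Z₂), |Z| = 371 Ω, ∠Z = -37.2°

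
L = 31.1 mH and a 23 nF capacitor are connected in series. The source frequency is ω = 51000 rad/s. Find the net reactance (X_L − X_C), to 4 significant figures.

733.6 Ω

X_L = ωL = 1586 Ω
X_C = 1/(ωC) = 852.5 Ω
X = 1586 − 852.5 = 733.6 Ω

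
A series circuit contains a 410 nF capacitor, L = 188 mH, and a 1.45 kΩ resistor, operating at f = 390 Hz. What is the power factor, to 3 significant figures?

ω = 2πf = 2450 rad/s
X_L = ωL = 461 Ω
X_C = 1/(ωC) = 995 Ω
Net reactance X = X_L − X_C = -535 Ω
Z = 1450 − j535 Ω
|Z| = √(1450² + 535²) = 1550 Ω
∠Z = arctan(-535/1450) = -20.2°
cos φ = cos(-20.2°) = 0.938

0.938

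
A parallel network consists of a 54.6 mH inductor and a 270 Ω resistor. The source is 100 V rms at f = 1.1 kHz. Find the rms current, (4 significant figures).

ω = 2πf = 6912 rad/s
X_L = ωL = 377.4 Ω
Parallel: admittances add. Y = 1/R + 1/(jωL)
Y = (0.003704 − j0.002650) S
|Y| = 0.004554 S → |Z| = 1/|Y| = 219.6 Ω, ∠Z = −∠Y = 35.58°
I = V/|Z| = 100/219.6 = 455.4 mA

455.4 mA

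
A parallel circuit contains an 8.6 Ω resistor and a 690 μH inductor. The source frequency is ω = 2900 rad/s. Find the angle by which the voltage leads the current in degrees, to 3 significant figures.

76.9°

X_L = ωL = 2.00 Ω
Parallel: admittances add. Y = 1/R + 1/(jωL)
Y = (0.116 − j0.500) S
|Y| = 0.513 S → |Z| = 1/|Y| = 1.95 Ω, ∠Z = −∠Y = 76.9°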